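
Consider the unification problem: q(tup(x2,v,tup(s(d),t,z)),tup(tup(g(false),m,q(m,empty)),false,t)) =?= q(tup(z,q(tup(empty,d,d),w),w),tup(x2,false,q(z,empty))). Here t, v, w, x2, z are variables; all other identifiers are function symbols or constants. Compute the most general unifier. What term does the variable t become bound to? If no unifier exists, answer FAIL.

Decompose q/2: tup(x2,v,tup(s(d),t,z)) =?= tup(z,q(tup(empty,d,d),w),w),  tup(tup(g(false),m,q(m,empty)),false,t) =?= tup(x2,false,q(z,empty)).
Decompose tup/3: x2 =?= z,  v =?= q(tup(empty,d,d),w),  tup(s(d),t,z) =?= w.
Bind x2 := z; substituting into the one remaining equation that mentions x2 gives: tup(tup(g(false),m,q(m,empty)),false,t) =?= tup(z,false,q(z,empty)).
Bind v := q(tup(empty,d,d),w); no other remaining equation mentions v.
Bind w := tup(s(d),t,z); no other remaining equation mentions w. Substituting into the earlier binding gives v := q(tup(empty,d,d),tup(s(d),t,z)).
Decompose tup/3: tup(g(false),m,q(m,empty)) =?= z,  false =?= false,  t =?= q(z,empty).
Bind z := tup(g(false),m,q(m,empty)); substituting into the one remaining equation that mentions z gives: t =?= q(tup(g(false),m,q(m,empty)),empty). Substituting into the earlier bindings gives x2 := tup(g(false),m,q(m,empty)), v := q(tup(empty,d,d),tup(s(d),t,tup(g(false),m,q(m,empty)))), w := tup(s(d),t,tup(g(false),m,q(m,empty))).
Delete trivial equation false =?= false.
Bind t := q(tup(g(false),m,q(m,empty)),empty). Substituting into the earlier bindings gives v := q(tup(empty,d,d),tup(s(d),q(tup(g(false),m,q(m,empty)),empty),tup(g(false),m,q(m,empty)))), w := tup(s(d),q(tup(g(false),m,q(m,empty)),empty),tup(g(false),m,q(m,empty))).
MGU = { x2 := tup(g(false),m,q(m,empty)), v := q(tup(empty,d,d),tup(s(d),q(tup(g(false),m,q(m,empty)),empty),tup(g(false),m,q(m,empty)))), w := tup(s(d),q(tup(g(false),m,q(m,empty)),empty),tup(g(false),m,q(m,empty))), z := tup(g(false),m,q(m,empty)), t := q(tup(g(false),m,q(m,empty)),empty) }, so t := q(tup(g(false),m,q(m,empty)),empty).

q(tup(g(false),m,q(m,empty)),empty)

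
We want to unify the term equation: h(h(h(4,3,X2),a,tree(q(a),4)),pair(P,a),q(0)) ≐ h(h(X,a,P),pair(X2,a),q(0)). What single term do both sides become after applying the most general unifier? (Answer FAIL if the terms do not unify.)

Decompose h/3: h(h(4,3,X2),a,tree(q(a),4)) ≐ h(X,a,P),  pair(P,a) ≐ pair(X2,a),  q(0) ≐ q(0).
Decompose h/3: h(4,3,X2) ≐ X,  a ≐ a,  tree(q(a),4) ≐ P.
Bind X := h(4,3,X2); no other remaining equation mentions X.
Delete trivial equation a ≐ a.
Bind P := tree(q(a),4); substituting into the one remaining equation that mentions P gives: pair(tree(q(a),4),a) ≐ pair(X2,a).
Decompose pair/2: tree(q(a),4) ≐ X2,  a ≐ a.
Bind X2 := tree(q(a),4); no other remaining equation mentions X2. Substituting into the earlier binding gives X := h(4,3,tree(q(a),4)).
Delete trivial equation a ≐ a.
Delete trivial equation q(0) ≐ q(0).
Applying the MGU to either side gives h(h(h(4,3,tree(q(a),4)),a,tree(q(a),4)),pair(tree(q(a),4),a),q(0)).

h(h(h(4,3,tree(q(a),4)),a,tree(q(a),4)),pair(tree(q(a),4),a),q(0))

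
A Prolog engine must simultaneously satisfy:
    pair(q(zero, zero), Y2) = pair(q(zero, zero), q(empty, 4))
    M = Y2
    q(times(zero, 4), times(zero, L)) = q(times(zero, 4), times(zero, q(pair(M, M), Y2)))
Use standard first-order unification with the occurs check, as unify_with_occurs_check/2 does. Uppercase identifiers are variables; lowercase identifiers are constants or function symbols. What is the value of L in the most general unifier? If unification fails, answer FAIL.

q(pair(q(empty, 4), q(empty, 4)), q(empty, 4))

Decompose pair/2: q(zero, zero) = q(zero, zero),  Y2 = q(empty, 4).
Delete trivial equation q(zero, zero) = q(zero, zero).
Bind Y2 := q(empty, 4); substituting into the remaining equations gives: M = q(empty, 4),  q(times(zero, 4), times(zero, L)) = q(times(zero, 4), times(zero, q(pair(M, M), q(empty, 4)))).
Bind M := q(empty, 4); substituting into the remaining equation gives: q(times(zero, 4), times(zero, L)) = q(times(zero, 4), times(zero, q(pair(q(empty, 4), q(empty, 4)), q(empty, 4)))).
Decompose q/2: times(zero, 4) = times(zero, 4),  times(zero, L) = times(zero, q(pair(q(empty, 4), q(empty, 4)), q(empty, 4))).
Delete trivial equation times(zero, 4) = times(zero, 4).
Decompose times/2: zero = zero,  L = q(pair(q(empty, 4), q(empty, 4)), q(empty, 4)).
Delete trivial equation zero = zero.
Bind L := q(pair(q(empty, 4), q(empty, 4)), q(empty, 4)).
MGU = { Y2 -> q(empty, 4), M -> q(empty, 4), L -> q(pair(q(empty, 4), q(empty, 4)), q(empty, 4)) }, so L -> q(pair(q(empty, 4), q(empty, 4)), q(empty, 4)).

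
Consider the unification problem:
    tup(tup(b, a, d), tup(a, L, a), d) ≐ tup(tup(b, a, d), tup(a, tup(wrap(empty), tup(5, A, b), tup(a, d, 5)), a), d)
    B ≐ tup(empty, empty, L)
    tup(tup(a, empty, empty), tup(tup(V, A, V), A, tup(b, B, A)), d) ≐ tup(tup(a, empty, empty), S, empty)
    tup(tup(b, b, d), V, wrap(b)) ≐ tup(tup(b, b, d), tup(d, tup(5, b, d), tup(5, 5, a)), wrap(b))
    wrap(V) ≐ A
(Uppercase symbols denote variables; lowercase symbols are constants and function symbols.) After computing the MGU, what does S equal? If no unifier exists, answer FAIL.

Decompose tup/3: tup(b, a, d) ≐ tup(b, a, d),  tup(a, L, a) ≐ tup(a, tup(wrap(empty), tup(5, A, b), tup(a, d, 5)), a),  d ≐ d.
Delete trivial equation tup(b, a, d) ≐ tup(b, a, d).
Decompose tup/3: a ≐ a,  L ≐ tup(wrap(empty), tup(5, A, b), tup(a, d, 5)),  a ≐ a.
Delete trivial equation a ≐ a.
Bind L := tup(wrap(empty), tup(5, A, b), tup(a, d, 5)); substituting into the one remaining equation that mentions L gives: B ≐ tup(empty, empty, tup(wrap(empty), tup(5, A, b), tup(a, d, 5))).
Delete trivial equation a ≐ a.
Delete trivial equation d ≐ d.
Bind B := tup(empty, empty, tup(wrap(empty), tup(5, A, b), tup(a, d, 5))); substituting into the one remaining equation that mentions B gives: tup(tup(a, empty, empty), tup(tup(V, A, V), A, tup(b, tup(empty, empty, tup(wrap(empty), tup(5, A, b), tup(a, d, 5))), A)), d) ≐ tup(tup(a, empty, empty), S, empty).
Decompose tup/3: tup(a, empty, empty) ≐ tup(a, empty, empty),  tup(tup(V, A, V), A, tup(b, tup(empty, empty, tup(wrap(empty), tup(5, A, b), tup(a, d, 5))), A)) ≐ S,  d ≐ empty.
Delete trivial equation tup(a, empty, empty) ≐ tup(a, empty, empty).
Bind S := tup(tup(V, A, V), A, tup(b, tup(empty, empty, tup(wrap(empty), tup(5, A, b), tup(a, d, 5))), A)); no other remaining equation mentions S.
Clash: constants d and empty differ; no unifier exists.

FAIL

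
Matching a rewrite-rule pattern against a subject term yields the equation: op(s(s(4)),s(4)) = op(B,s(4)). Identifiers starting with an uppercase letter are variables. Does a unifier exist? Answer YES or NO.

Decompose op/2: s(s(4)) = B,  s(4) = s(4).
Bind B := s(s(4)); no other remaining equation mentions B.
Delete trivial equation s(4) = s(4).
No equations remain and no clash or occurs-check failure arose, so a unifier exists.

YES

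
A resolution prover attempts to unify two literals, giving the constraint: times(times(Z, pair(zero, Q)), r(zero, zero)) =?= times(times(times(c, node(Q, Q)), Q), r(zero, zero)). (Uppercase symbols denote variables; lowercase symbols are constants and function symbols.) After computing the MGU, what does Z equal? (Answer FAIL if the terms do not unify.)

FAIL

Decompose times/2: times(Z, pair(zero, Q)) =?= times(times(c, node(Q, Q)), Q),  r(zero, zero) =?= r(zero, zero).
Decompose times/2: Z =?= times(c, node(Q, Q)),  pair(zero, Q) =?= Q.
Bind Z := times(c, node(Q, Q)); no other remaining equation mentions Z.
Occurs check fails: Q occurs in pair(zero, Q); the equation Q =?= pair(zero, Q) has no finite solution.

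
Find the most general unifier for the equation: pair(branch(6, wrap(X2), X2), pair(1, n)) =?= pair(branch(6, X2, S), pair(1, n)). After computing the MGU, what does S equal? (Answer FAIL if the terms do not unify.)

FAIL

Decompose pair/2: branch(6, wrap(X2), X2) =?= branch(6, X2, S),  pair(1, n) =?= pair(1, n).
Decompose branch/3: 6 =?= 6,  wrap(X2) =?= X2,  X2 =?= S.
Delete trivial equation 6 =?= 6.
Occurs check fails: X2 occurs in wrap(X2); the equation X2 =?= wrap(X2) has no finite solution.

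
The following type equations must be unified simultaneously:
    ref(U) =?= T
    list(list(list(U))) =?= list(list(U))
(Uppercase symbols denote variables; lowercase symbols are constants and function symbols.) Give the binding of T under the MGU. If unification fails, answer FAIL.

FAIL

Bind T := ref(U); no other remaining equation mentions T.
Decompose list/1: list(list(U)) =?= list(U).
Decompose list/1: list(U) =?= U.
Occurs check fails: U occurs in list(U); the equation U =?= list(U) has no finite solution.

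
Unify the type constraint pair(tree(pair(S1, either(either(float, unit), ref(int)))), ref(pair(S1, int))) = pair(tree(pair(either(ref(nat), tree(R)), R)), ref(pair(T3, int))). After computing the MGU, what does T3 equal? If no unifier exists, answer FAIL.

either(ref(nat), tree(either(either(float, unit), ref(int))))

Decompose pair/2: tree(pair(S1, either(either(float, unit), ref(int)))) = tree(pair(either(ref(nat), tree(R)), R)),  ref(pair(S1, int)) = ref(pair(T3, int)).
Decompose tree/1: pair(S1, either(either(float, unit), ref(int))) = pair(either(ref(nat), tree(R)), R).
Decompose pair/2: S1 = either(ref(nat), tree(R)),  either(either(float, unit), ref(int)) = R.
Bind S1 := either(ref(nat), tree(R)); substituting into the one remaining equation that mentions S1 gives: ref(pair(either(ref(nat), tree(R)), int)) = ref(pair(T3, int)).
Bind R := either(either(float, unit), ref(int)); substituting into the remaining equation gives: ref(pair(either(ref(nat), tree(either(either(float, unit), ref(int)))), int)) = ref(pair(T3, int)). Substituting into the earlier binding gives S1 := either(ref(nat), tree(either(either(float, unit), ref(int)))).
Decompose ref/1: pair(either(ref(nat), tree(either(either(float, unit), ref(int)))), int) = pair(T3, int).
Decompose pair/2: either(ref(nat), tree(either(either(float, unit), ref(int)))) = T3,  int = int.
Bind T3 := either(ref(nat), tree(either(either(float, unit), ref(int)))); no other remaining equation mentions T3.
Delete trivial equation int = int.
MGU = { S1 ↦ either(ref(nat), tree(either(either(float, unit), ref(int)))), R ↦ either(either(float, unit), ref(int)), T3 ↦ either(ref(nat), tree(either(either(float, unit), ref(int)))) }, so T3 ↦ either(ref(nat), tree(either(either(float, unit), ref(int)))).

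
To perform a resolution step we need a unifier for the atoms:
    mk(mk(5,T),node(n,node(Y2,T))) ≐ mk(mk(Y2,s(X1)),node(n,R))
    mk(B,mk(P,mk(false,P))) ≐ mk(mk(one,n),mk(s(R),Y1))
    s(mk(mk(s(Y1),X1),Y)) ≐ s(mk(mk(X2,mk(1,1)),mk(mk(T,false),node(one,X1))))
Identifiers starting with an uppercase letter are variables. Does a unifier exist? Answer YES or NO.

Decompose mk/2: mk(5,T) ≐ mk(Y2,s(X1)),  node(n,node(Y2,T)) ≐ node(n,R).
Decompose mk/2: 5 ≐ Y2,  T ≐ s(X1).
Bind Y2 := 5; substituting into the one remaining equation that mentions Y2 gives: node(n,node(5,T)) ≐ node(n,R).
Bind T := s(X1); substituting into the 2 remaining equations that mention T gives: node(n,node(5,s(X1))) ≐ node(n,R),  s(mk(mk(s(Y1),X1),Y)) ≐ s(mk(mk(X2,mk(1,1)),mk(mk(s(X1),false),node(one,X1)))).
Decompose node/2: n ≐ n,  node(5,s(X1)) ≐ R.
Delete trivial equation n ≐ n.
Bind R := node(5,s(X1)); substituting into the one remaining equation that mentions R gives: mk(B,mk(P,mk(false,P))) ≐ mk(mk(one,n),mk(s(node(5,s(X1))),Y1)).
Decompose mk/2: B ≐ mk(one,n),  mk(P,mk(false,P)) ≐ mk(s(node(5,s(X1))),Y1).
Bind B := mk(one,n); no other remaining equation mentions B.
Decompose mk/2: P ≐ s(node(5,s(X1))),  mk(false,P) ≐ Y1.
Bind P := s(node(5,s(X1))); substituting into the one remaining equation that mentions P gives: mk(false,s(node(5,s(X1)))) ≐ Y1.
Bind Y1 := mk(false,s(node(5,s(X1)))); substituting into the remaining equation gives: s(mk(mk(s(mk(false,s(node(5,s(X1))))),X1),Y)) ≐ s(mk(mk(X2,mk(1,1)),mk(mk(s(X1),false),node(one,X1)))).
Decompose s/1: mk(mk(s(mk(false,s(node(5,s(X1))))),X1),Y) ≐ mk(mk(X2,mk(1,1)),mk(mk(s(X1),false),node(one,X1))).
Decompose mk/2: mk(s(mk(false,s(node(5,s(X1))))),X1) ≐ mk(X2,mk(1,1)),  Y ≐ mk(mk(s(X1),false),node(one,X1)).
Decompose mk/2: s(mk(false,s(node(5,s(X1))))) ≐ X2,  X1 ≐ mk(1,1).
Bind X2 := s(mk(false,s(node(5,s(X1))))); no other remaining equation mentions X2.
Bind X1 := mk(1,1); substituting into the remaining equation gives: Y ≐ mk(mk(s(mk(1,1)),false),node(one,mk(1,1))). Substituting into the earlier bindings gives T := s(mk(1,1)), R := node(5,s(mk(1,1))), P := s(node(5,s(mk(1,1)))), Y1 := mk(false,s(node(5,s(mk(1,1))))), X2 := s(mk(false,s(node(5,s(mk(1,1)))))).
Bind Y := mk(mk(s(mk(1,1)),false),node(one,mk(1,1))).
No equations remain and no clash or occurs-check failure arose, so a unifier exists.

YES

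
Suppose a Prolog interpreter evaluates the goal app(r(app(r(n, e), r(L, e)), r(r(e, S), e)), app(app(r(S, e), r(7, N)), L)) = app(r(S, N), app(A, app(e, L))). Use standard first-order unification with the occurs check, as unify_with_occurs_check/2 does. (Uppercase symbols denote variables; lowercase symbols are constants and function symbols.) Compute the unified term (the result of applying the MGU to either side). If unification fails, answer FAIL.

Decompose app/2: r(app(r(n, e), r(L, e)), r(r(e, S), e)) = r(S, N),  app(app(r(S, e), r(7, N)), L) = app(A, app(e, L)).
Decompose r/2: app(r(n, e), r(L, e)) = S,  r(r(e, S), e) = N.
Bind S := app(r(n, e), r(L, e)); substituting into the remaining equations gives: r(r(e, app(r(n, e), r(L, e))), e) = N,  app(app(r(app(r(n, e), r(L, e)), e), r(7, N)), L) = app(A, app(e, L)).
Bind N := r(r(e, app(r(n, e), r(L, e))), e); substituting into the remaining equation gives: app(app(r(app(r(n, e), r(L, e)), e), r(7, r(r(e, app(r(n, e), r(L, e))), e))), L) = app(A, app(e, L)).
Decompose app/2: app(r(app(r(n, e), r(L, e)), e), r(7, r(r(e, app(r(n, e), r(L, e))), e))) = A,  L = app(e, L).
Bind A := app(r(app(r(n, e), r(L, e)), e), r(7, r(r(e, app(r(n, e), r(L, e))), e))); no other remaining equation mentions A.
Occurs check fails: L occurs in app(e, L); the equation L = app(e, L) has no finite solution.

FAIL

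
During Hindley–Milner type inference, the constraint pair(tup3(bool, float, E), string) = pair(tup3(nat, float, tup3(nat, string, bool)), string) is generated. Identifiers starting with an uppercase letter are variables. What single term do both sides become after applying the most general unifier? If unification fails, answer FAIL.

Decompose pair/2: tup3(bool, float, E) = tup3(nat, float, tup3(nat, string, bool)),  string = string.
Decompose tup3/3: bool = nat,  float = float,  E = tup3(nat, string, bool).
Clash: constants bool and nat differ; no unifier exists.

FAIL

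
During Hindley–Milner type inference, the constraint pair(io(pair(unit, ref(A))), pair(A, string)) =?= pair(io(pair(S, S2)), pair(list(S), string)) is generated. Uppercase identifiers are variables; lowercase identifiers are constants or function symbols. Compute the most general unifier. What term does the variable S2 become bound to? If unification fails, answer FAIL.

ref(list(unit))

Decompose pair/2: io(pair(unit, ref(A))) =?= io(pair(S, S2)),  pair(A, string) =?= pair(list(S), string).
Decompose io/1: pair(unit, ref(A)) =?= pair(S, S2).
Decompose pair/2: unit =?= S,  ref(A) =?= S2.
Bind S := unit; substituting into the one remaining equation that mentions S gives: pair(A, string) =?= pair(list(unit), string).
Bind S2 := ref(A); no other remaining equation mentions S2.
Decompose pair/2: A =?= list(unit),  string =?= string.
Bind A := list(unit); no other remaining equation mentions A. Substituting into the earlier binding gives S2 := ref(list(unit)).
Delete trivial equation string =?= string.
MGU = { S -> unit, S2 -> ref(list(unit)), A -> list(unit) }, so S2 -> ref(list(unit)).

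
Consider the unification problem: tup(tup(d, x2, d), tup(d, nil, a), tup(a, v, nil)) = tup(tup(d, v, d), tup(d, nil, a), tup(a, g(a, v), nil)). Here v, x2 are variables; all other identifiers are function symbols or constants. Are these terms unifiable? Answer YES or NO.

Decompose tup/3: tup(d, x2, d) = tup(d, v, d),  tup(d, nil, a) = tup(d, nil, a),  tup(a, v, nil) = tup(a, g(a, v), nil).
Decompose tup/3: d = d,  x2 = v,  d = d.
Delete trivial equation d = d.
Bind x2 := v; no other remaining equation mentions x2.
Delete trivial equation d = d.
Delete trivial equation tup(d, nil, a) = tup(d, nil, a).
Decompose tup/3: a = a,  v = g(a, v),  nil = nil.
Delete trivial equation a = a.
Occurs check fails: v occurs in g(a, v); the equation v = g(a, v) has no finite solution.

NO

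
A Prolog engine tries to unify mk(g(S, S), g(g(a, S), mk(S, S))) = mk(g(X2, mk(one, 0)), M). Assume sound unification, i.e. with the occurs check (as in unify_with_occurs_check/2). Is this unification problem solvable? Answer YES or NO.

YES

Decompose mk/2: g(S, S) = g(X2, mk(one, 0)),  g(g(a, S), mk(S, S)) = M.
Decompose g/2: S = X2,  S = mk(one, 0).
Bind S := X2; substituting into the remaining equations gives: X2 = mk(one, 0),  g(g(a, X2), mk(X2, X2)) = M.
Bind X2 := mk(one, 0); substituting into the remaining equation gives: g(g(a, mk(one, 0)), mk(mk(one, 0), mk(one, 0))) = M. Substituting into the earlier binding gives S := mk(one, 0).
Bind M := g(g(a, mk(one, 0)), mk(mk(one, 0), mk(one, 0))).
No equations remain and no clash or occurs-check failure arose, so a unifier exists.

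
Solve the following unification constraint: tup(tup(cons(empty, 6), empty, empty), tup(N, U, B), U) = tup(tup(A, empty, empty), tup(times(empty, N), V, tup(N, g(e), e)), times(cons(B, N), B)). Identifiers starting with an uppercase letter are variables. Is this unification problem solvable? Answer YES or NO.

Decompose tup/3: tup(cons(empty, 6), empty, empty) = tup(A, empty, empty),  tup(N, U, B) = tup(times(empty, N), V, tup(N, g(e), e)),  U = times(cons(B, N), B).
Decompose tup/3: cons(empty, 6) = A,  empty = empty,  empty = empty.
Bind A := cons(empty, 6); no other remaining equation mentions A.
Delete trivial equation empty = empty.
Delete trivial equation empty = empty.
Decompose tup/3: N = times(empty, N),  U = V,  B = tup(N, g(e), e).
Occurs check fails: N occurs in times(empty, N); the equation N = times(empty, N) has no finite solution.

NO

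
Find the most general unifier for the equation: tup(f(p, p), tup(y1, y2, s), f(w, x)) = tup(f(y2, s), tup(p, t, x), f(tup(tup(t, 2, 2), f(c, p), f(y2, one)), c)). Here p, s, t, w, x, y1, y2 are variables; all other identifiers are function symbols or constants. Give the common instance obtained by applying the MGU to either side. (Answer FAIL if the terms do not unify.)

Decompose tup/3: f(p, p) = f(y2, s),  tup(y1, y2, s) = tup(p, t, x),  f(w, x) = f(tup(tup(t, 2, 2), f(c, p), f(y2, one)), c).
Decompose f/2: p = y2,  p = s.
Bind p := y2; substituting into the remaining equations gives: y2 = s,  tup(y1, y2, s) = tup(y2, t, x),  f(w, x) = f(tup(tup(t, 2, 2), f(c, y2), f(y2, one)), c).
Bind y2 := s; substituting into the remaining equations gives: tup(y1, s, s) = tup(s, t, x),  f(w, x) = f(tup(tup(t, 2, 2), f(c, s), f(s, one)), c). Substituting into the earlier binding gives p := s.
Decompose tup/3: y1 = s,  s = t,  s = x.
Bind y1 := s; no other remaining equation mentions y1.
Bind s := t; substituting into the remaining equations gives: t = x,  f(w, x) = f(tup(tup(t, 2, 2), f(c, t), f(t, one)), c). Substituting into the earlier bindings gives p := t, y2 := t, y1 := t.
Bind t := x; substituting into the remaining equation gives: f(w, x) = f(tup(tup(x, 2, 2), f(c, x), f(x, one)), c). Substituting into the earlier bindings gives p := x, y2 := x, y1 := x, s := x.
Decompose f/2: w = tup(tup(x, 2, 2), f(c, x), f(x, one)),  x = c.
Bind w := tup(tup(x, 2, 2), f(c, x), f(x, one)); no other remaining equation mentions w.
Bind x := c. Substituting into the earlier bindings gives p := c, y2 := c, y1 := c, s := c, t := c, w := tup(tup(c, 2, 2), f(c, c), f(c, one)).
Applying the MGU to either side gives tup(f(c, c), tup(c, c, c), f(tup(tup(c, 2, 2), f(c, c), f(c, one)), c)).

tup(f(c, c), tup(c, c, c), f(tup(tup(c, 2, 2), f(c, c), f(c, one)), c))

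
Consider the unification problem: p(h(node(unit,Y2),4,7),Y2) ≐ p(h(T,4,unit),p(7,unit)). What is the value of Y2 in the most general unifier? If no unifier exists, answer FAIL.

Decompose p/2: h(node(unit,Y2),4,7) ≐ h(T,4,unit),  Y2 ≐ p(7,unit).
Decompose h/3: node(unit,Y2) ≐ T,  4 ≐ 4,  7 ≐ unit.
Bind T := node(unit,Y2); no other remaining equation mentions T.
Delete trivial equation 4 ≐ 4.
Clash: constants 7 and unit differ; no unifier exists.

FAIL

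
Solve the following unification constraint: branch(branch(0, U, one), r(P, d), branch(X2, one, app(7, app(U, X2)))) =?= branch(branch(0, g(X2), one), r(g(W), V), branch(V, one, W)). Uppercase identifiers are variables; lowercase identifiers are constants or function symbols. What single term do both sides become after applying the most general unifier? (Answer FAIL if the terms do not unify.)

branch(branch(0, g(d), one), r(g(app(7, app(g(d), d))), d), branch(d, one, app(7, app(g(d), d))))

Decompose branch/3: branch(0, U, one) =?= branch(0, g(X2), one),  r(P, d) =?= r(g(W), V),  branch(X2, one, app(7, app(U, X2))) =?= branch(V, one, W).
Decompose branch/3: 0 =?= 0,  U =?= g(X2),  one =?= one.
Delete trivial equation 0 =?= 0.
Bind U := g(X2); substituting into the one remaining equation that mentions U gives: branch(X2, one, app(7, app(g(X2), X2))) =?= branch(V, one, W).
Delete trivial equation one =?= one.
Decompose r/2: P =?= g(W),  d =?= V.
Bind P := g(W); no other remaining equation mentions P.
Bind V := d; substituting into the remaining equation gives: branch(X2, one, app(7, app(g(X2), X2))) =?= branch(d, one, W).
Decompose branch/3: X2 =?= d,  one =?= one,  app(7, app(g(X2), X2)) =?= W.
Bind X2 := d; substituting into the one remaining equation that mentions X2 gives: app(7, app(g(d), d)) =?= W. Substituting into the earlier binding gives U := g(d).
Delete trivial equation one =?= one.
Bind W := app(7, app(g(d), d)). Substituting into the earlier binding gives P := g(app(7, app(g(d), d))).
Applying the MGU to either side gives branch(branch(0, g(d), one), r(g(app(7, app(g(d), d))), d), branch(d, one, app(7, app(g(d), d)))).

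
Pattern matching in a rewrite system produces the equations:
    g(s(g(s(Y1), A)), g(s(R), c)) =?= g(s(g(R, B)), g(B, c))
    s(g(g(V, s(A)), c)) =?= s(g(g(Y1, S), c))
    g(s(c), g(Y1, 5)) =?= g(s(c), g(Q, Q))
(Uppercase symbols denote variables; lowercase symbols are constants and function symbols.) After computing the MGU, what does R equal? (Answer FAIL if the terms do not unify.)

Decompose g/2: s(g(s(Y1), A)) =?= s(g(R, B)),  g(s(R), c) =?= g(B, c).
Decompose s/1: g(s(Y1), A) =?= g(R, B).
Decompose g/2: s(Y1) =?= R,  A =?= B.
Bind R := s(Y1); substituting into the one remaining equation that mentions R gives: g(s(s(Y1)), c) =?= g(B, c).
Bind A := B; substituting into the one remaining equation that mentions A gives: s(g(g(V, s(B)), c)) =?= s(g(g(Y1, S), c)).
Decompose g/2: s(s(Y1)) =?= B,  c =?= c.
Bind B := s(s(Y1)); substituting into the one remaining equation that mentions B gives: s(g(g(V, s(s(s(Y1)))), c)) =?= s(g(g(Y1, S), c)). Substituting into the earlier binding gives A := s(s(Y1)).
Delete trivial equation c =?= c.
Decompose s/1: g(g(V, s(s(s(Y1)))), c) =?= g(g(Y1, S), c).
Decompose g/2: g(V, s(s(s(Y1)))) =?= g(Y1, S),  c =?= c.
Decompose g/2: V =?= Y1,  s(s(s(Y1))) =?= S.
Bind V := Y1; no other remaining equation mentions V.
Bind S := s(s(s(Y1))); no other remaining equation mentions S.
Delete trivial equation c =?= c.
Decompose g/2: s(c) =?= s(c),  g(Y1, 5) =?= g(Q, Q).
Delete trivial equation s(c) =?= s(c).
Decompose g/2: Y1 =?= Q,  5 =?= Q.
Bind Y1 := Q; no other remaining equation mentions Y1. Substituting into the earlier bindings gives R := s(Q), A := s(s(Q)), B := s(s(Q)), V := Q, S := s(s(s(Q))).
Bind Q := 5. Substituting into the earlier bindings gives R := s(5), A := s(s(5)), B := s(s(5)), V := 5, S := s(s(s(5))), Y1 := 5.
MGU = { R ↦ s(5), A ↦ s(s(5)), B ↦ s(s(5)), V ↦ 5, S ↦ s(s(s(5))), Y1 ↦ 5, Q ↦ 5 }, so R ↦ s(5).

s(5)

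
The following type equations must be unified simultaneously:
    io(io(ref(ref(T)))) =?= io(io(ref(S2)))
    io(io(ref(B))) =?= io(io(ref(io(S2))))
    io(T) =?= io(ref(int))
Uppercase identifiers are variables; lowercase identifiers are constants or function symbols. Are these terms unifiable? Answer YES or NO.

YES

Decompose io/1: io(ref(ref(T))) =?= io(ref(S2)).
Decompose io/1: ref(ref(T)) =?= ref(S2).
Decompose ref/1: ref(T) =?= S2.
Bind S2 := ref(T); substituting into the one remaining equation that mentions S2 gives: io(io(ref(B))) =?= io(io(ref(io(ref(T))))).
Decompose io/1: io(ref(B)) =?= io(ref(io(ref(T)))).
Decompose io/1: ref(B) =?= ref(io(ref(T))).
Decompose ref/1: B =?= io(ref(T)).
Bind B := io(ref(T)); no other remaining equation mentions B.
Decompose io/1: T =?= ref(int).
Bind T := ref(int). Substituting into the earlier bindings gives S2 := ref(ref(int)), B := io(ref(ref(int))).
No equations remain and no clash or occurs-check failure arose, so a unifier exists.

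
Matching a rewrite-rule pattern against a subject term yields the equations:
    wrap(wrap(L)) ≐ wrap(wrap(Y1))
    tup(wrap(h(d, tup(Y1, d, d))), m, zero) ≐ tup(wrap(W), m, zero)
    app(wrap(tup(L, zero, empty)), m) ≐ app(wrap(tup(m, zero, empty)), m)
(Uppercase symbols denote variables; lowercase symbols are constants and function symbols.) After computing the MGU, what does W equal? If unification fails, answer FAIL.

Decompose wrap/1: wrap(L) ≐ wrap(Y1).
Decompose wrap/1: L ≐ Y1.
Bind L := Y1; substituting into the one remaining equation that mentions L gives: app(wrap(tup(Y1, zero, empty)), m) ≐ app(wrap(tup(m, zero, empty)), m).
Decompose tup/3: wrap(h(d, tup(Y1, d, d))) ≐ wrap(W),  m ≐ m,  zero ≐ zero.
Decompose wrap/1: h(d, tup(Y1, d, d)) ≐ W.
Bind W := h(d, tup(Y1, d, d)); no other remaining equation mentions W.
Delete trivial equation m ≐ m.
Delete trivial equation zero ≐ zero.
Decompose app/2: wrap(tup(Y1, zero, empty)) ≐ wrap(tup(m, zero, empty)),  m ≐ m.
Decompose wrap/1: tup(Y1, zero, empty) ≐ tup(m, zero, empty).
Decompose tup/3: Y1 ≐ m,  zero ≐ zero,  empty ≐ empty.
Bind Y1 := m; no other remaining equation mentions Y1. Substituting into the earlier bindings gives L := m, W := h(d, tup(m, d, d)).
Delete trivial equation zero ≐ zero.
Delete trivial equation empty ≐ empty.
Delete trivial equation m ≐ m.
MGU = { L -> m, W -> h(d, tup(m, d, d)), Y1 -> m }, so W -> h(d, tup(m, d, d)).

h(d, tup(m, d, d))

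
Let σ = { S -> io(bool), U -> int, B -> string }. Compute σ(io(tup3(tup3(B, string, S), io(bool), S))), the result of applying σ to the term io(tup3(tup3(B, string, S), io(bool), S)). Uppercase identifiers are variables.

io(tup3(tup3(string, string, io(bool)), io(bool), io(bool)))

Replace each occurrence of S with io(bool).
Replace each occurrence of B with string.
Result: io(tup3(tup3(string, string, io(bool)), io(bool), io(bool))).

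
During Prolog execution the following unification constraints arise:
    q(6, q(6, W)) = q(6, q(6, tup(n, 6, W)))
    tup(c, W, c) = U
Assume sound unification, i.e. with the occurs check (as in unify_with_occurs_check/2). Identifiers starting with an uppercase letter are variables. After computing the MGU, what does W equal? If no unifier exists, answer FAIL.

Decompose q/2: 6 = 6,  q(6, W) = q(6, tup(n, 6, W)).
Delete trivial equation 6 = 6.
Decompose q/2: 6 = 6,  W = tup(n, 6, W).
Delete trivial equation 6 = 6.
Occurs check fails: W occurs in tup(n, 6, W); the equation W = tup(n, 6, W) has no finite solution.

FAIL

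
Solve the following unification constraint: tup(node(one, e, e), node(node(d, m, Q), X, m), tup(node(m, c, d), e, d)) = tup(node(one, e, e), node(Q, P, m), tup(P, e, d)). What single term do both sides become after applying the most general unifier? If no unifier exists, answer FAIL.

FAIL

Decompose tup/3: node(one, e, e) = node(one, e, e),  node(node(d, m, Q), X, m) = node(Q, P, m),  tup(node(m, c, d), e, d) = tup(P, e, d).
Delete trivial equation node(one, e, e) = node(one, e, e).
Decompose node/3: node(d, m, Q) = Q,  X = P,  m = m.
Occurs check fails: Q occurs in node(d, m, Q); the equation Q = node(d, m, Q) has no finite solution.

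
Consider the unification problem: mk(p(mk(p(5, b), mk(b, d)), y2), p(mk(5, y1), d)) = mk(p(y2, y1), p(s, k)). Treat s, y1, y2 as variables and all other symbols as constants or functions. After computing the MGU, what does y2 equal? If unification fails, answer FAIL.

Decompose mk/2: p(mk(p(5, b), mk(b, d)), y2) = p(y2, y1),  p(mk(5, y1), d) = p(s, k).
Decompose p/2: mk(p(5, b), mk(b, d)) = y2,  y2 = y1.
Bind y2 := mk(p(5, b), mk(b, d)); substituting into the one remaining equation that mentions y2 gives: mk(p(5, b), mk(b, d)) = y1.
Bind y1 := mk(p(5, b), mk(b, d)); substituting into the remaining equation gives: p(mk(5, mk(p(5, b), mk(b, d))), d) = p(s, k).
Decompose p/2: mk(5, mk(p(5, b), mk(b, d))) = s,  d = k.
Bind s := mk(5, mk(p(5, b), mk(b, d))); no other remaining equation mentions s.
Clash: constants d and k differ; no unifier exists.

FAIL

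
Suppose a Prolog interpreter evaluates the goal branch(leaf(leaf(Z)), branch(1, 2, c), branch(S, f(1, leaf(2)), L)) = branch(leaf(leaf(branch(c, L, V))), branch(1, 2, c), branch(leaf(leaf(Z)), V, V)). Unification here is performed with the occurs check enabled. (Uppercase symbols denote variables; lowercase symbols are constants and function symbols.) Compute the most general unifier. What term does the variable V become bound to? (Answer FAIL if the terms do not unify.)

f(1, leaf(2))

Decompose branch/3: leaf(leaf(Z)) = leaf(leaf(branch(c, L, V))),  branch(1, 2, c) = branch(1, 2, c),  branch(S, f(1, leaf(2)), L) = branch(leaf(leaf(Z)), V, V).
Decompose leaf/1: leaf(Z) = leaf(branch(c, L, V)).
Decompose leaf/1: Z = branch(c, L, V).
Bind Z := branch(c, L, V); substituting into the one remaining equation that mentions Z gives: branch(S, f(1, leaf(2)), L) = branch(leaf(leaf(branch(c, L, V))), V, V).
Delete trivial equation branch(1, 2, c) = branch(1, 2, c).
Decompose branch/3: S = leaf(leaf(branch(c, L, V))),  f(1, leaf(2)) = V,  L = V.
Bind S := leaf(leaf(branch(c, L, V))); no other remaining equation mentions S.
Bind V := f(1, leaf(2)); substituting into the remaining equation gives: L = f(1, leaf(2)). Substituting into the earlier bindings gives Z := branch(c, L, f(1, leaf(2))), S := leaf(leaf(branch(c, L, f(1, leaf(2))))).
Bind L := f(1, leaf(2)). Substituting into the earlier bindings gives Z := branch(c, f(1, leaf(2)), f(1, leaf(2))), S := leaf(leaf(branch(c, f(1, leaf(2)), f(1, leaf(2))))).
MGU = { Z -> branch(c, f(1, leaf(2)), f(1, leaf(2))), S -> leaf(leaf(branch(c, f(1, leaf(2)), f(1, leaf(2))))), V -> f(1, leaf(2)), L -> f(1, leaf(2)) }, so V -> f(1, leaf(2)).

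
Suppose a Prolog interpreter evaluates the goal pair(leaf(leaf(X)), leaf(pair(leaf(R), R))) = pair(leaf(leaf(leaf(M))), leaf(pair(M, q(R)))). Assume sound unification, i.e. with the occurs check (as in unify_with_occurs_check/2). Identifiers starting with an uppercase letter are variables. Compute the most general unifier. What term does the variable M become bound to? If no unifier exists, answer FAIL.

Decompose pair/2: leaf(leaf(X)) = leaf(leaf(leaf(M))),  leaf(pair(leaf(R), R)) = leaf(pair(M, q(R))).
Decompose leaf/1: leaf(X) = leaf(leaf(M)).
Decompose leaf/1: X = leaf(M).
Bind X := leaf(M); no other remaining equation mentions X.
Decompose leaf/1: pair(leaf(R), R) = pair(M, q(R)).
Decompose pair/2: leaf(R) = M,  R = q(R).
Bind M := leaf(R); no other remaining equation mentions M. Substituting into the earlier binding gives X := leaf(leaf(R)).
Occurs check fails: R occurs in q(R); the equation R = q(R) has no finite solution.

FAIL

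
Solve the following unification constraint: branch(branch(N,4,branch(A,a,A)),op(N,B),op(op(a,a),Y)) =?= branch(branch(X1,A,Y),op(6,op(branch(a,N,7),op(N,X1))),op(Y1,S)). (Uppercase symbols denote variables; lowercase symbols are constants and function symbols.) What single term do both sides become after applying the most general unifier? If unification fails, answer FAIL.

Decompose branch/3: branch(N,4,branch(A,a,A)) =?= branch(X1,A,Y),  op(N,B) =?= op(6,op(branch(a,N,7),op(N,X1))),  op(op(a,a),Y) =?= op(Y1,S).
Decompose branch/3: N =?= X1,  4 =?= A,  branch(A,a,A) =?= Y.
Bind N := X1; substituting into the one remaining equation that mentions N gives: op(X1,B) =?= op(6,op(branch(a,X1,7),op(X1,X1))).
Bind A := 4; substituting into the one remaining equation that mentions A gives: branch(4,a,4) =?= Y.
Bind Y := branch(4,a,4); substituting into the one remaining equation that mentions Y gives: op(op(a,a),branch(4,a,4)) =?= op(Y1,S).
Decompose op/2: X1 =?= 6,  B =?= op(branch(a,X1,7),op(X1,X1)).
Bind X1 := 6; substituting into the one remaining equation that mentions X1 gives: B =?= op(branch(a,6,7),op(6,6)). Substituting into the earlier binding gives N := 6.
Bind B := op(branch(a,6,7),op(6,6)); no other remaining equation mentions B.
Decompose op/2: op(a,a) =?= Y1,  branch(4,a,4) =?= S.
Bind Y1 := op(a,a); no other remaining equation mentions Y1.
Bind S := branch(4,a,4).
Applying the MGU to either side gives branch(branch(6,4,branch(4,a,4)),op(6,op(branch(a,6,7),op(6,6))),op(op(a,a),branch(4,a,4))).

branch(branch(6,4,branch(4,a,4)),op(6,op(branch(a,6,7),op(6,6))),op(op(a,a),branch(4,a,4)))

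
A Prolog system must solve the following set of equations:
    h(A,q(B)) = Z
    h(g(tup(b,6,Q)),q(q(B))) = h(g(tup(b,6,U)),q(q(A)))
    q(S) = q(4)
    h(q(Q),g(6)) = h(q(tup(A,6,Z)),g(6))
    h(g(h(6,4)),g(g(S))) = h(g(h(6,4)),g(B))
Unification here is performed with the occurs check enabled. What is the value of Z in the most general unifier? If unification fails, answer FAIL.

h(g(4),q(g(4)))

Bind Z := h(A,q(B)); substituting into the one remaining equation that mentions Z gives: h(q(Q),g(6)) = h(q(tup(A,6,h(A,q(B)))),g(6)).
Decompose h/2: g(tup(b,6,Q)) = g(tup(b,6,U)),  q(q(B)) = q(q(A)).
Decompose g/1: tup(b,6,Q) = tup(b,6,U).
Decompose tup/3: b = b,  6 = 6,  Q = U.
Delete trivial equation b = b.
Delete trivial equation 6 = 6.
Bind Q := U; substituting into the one remaining equation that mentions Q gives: h(q(U),g(6)) = h(q(tup(A,6,h(A,q(B)))),g(6)).
Decompose q/1: q(B) = q(A).
Decompose q/1: B = A.
Bind B := A; substituting into the 2 remaining equations that mention B gives: h(q(U),g(6)) = h(q(tup(A,6,h(A,q(A)))),g(6)),  h(g(h(6,4)),g(g(S))) = h(g(h(6,4)),g(A)). Substituting into the earlier binding gives Z := h(A,q(A)).
Decompose q/1: S = 4.
Bind S := 4; substituting into the one remaining equation that mentions S gives: h(g(h(6,4)),g(g(4))) = h(g(h(6,4)),g(A)).
Decompose h/2: q(U) = q(tup(A,6,h(A,q(A)))),  g(6) = g(6).
Decompose q/1: U = tup(A,6,h(A,q(A))).
Bind U := tup(A,6,h(A,q(A))); no other remaining equation mentions U. Substituting into the earlier binding gives Q := tup(A,6,h(A,q(A))).
Delete trivial equation g(6) = g(6).
Decompose h/2: g(h(6,4)) = g(h(6,4)),  g(g(4)) = g(A).
Delete trivial equation g(h(6,4)) = g(h(6,4)).
Decompose g/1: g(4) = A.
Bind A := g(4). Substituting into the earlier bindings gives Z := h(g(4),q(g(4))), Q := tup(g(4),6,h(g(4),q(g(4)))), B := g(4), U := tup(g(4),6,h(g(4),q(g(4)))).
MGU = { Z -> h(g(4),q(g(4))), Q -> tup(g(4),6,h(g(4),q(g(4)))), B -> g(4), S -> 4, U -> tup(g(4),6,h(g(4),q(g(4)))), A -> g(4) }, so Z -> h(g(4),q(g(4))).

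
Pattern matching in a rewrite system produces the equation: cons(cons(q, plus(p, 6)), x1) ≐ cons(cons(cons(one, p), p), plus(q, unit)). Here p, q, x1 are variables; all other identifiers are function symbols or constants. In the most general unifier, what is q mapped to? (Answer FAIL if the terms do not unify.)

Decompose cons/2: cons(q, plus(p, 6)) ≐ cons(cons(one, p), p),  x1 ≐ plus(q, unit).
Decompose cons/2: q ≐ cons(one, p),  plus(p, 6) ≐ p.
Bind q := cons(one, p); substituting into the one remaining equation that mentions q gives: x1 ≐ plus(cons(one, p), unit).
Occurs check fails: p occurs in plus(p, 6); the equation p ≐ plus(p, 6) has no finite solution.

FAIL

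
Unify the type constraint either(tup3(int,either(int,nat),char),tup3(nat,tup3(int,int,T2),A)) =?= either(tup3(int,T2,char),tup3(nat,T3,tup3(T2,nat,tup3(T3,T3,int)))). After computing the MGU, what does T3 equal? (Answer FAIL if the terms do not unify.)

Decompose either/2: tup3(int,either(int,nat),char) =?= tup3(int,T2,char),  tup3(nat,tup3(int,int,T2),A) =?= tup3(nat,T3,tup3(T2,nat,tup3(T3,T3,int))).
Decompose tup3/3: int =?= int,  either(int,nat) =?= T2,  char =?= char.
Delete trivial equation int =?= int.
Bind T2 := either(int,nat); substituting into the one remaining equation that mentions T2 gives: tup3(nat,tup3(int,int,either(int,nat)),A) =?= tup3(nat,T3,tup3(either(int,nat),nat,tup3(T3,T3,int))).
Delete trivial equation char =?= char.
Decompose tup3/3: nat =?= nat,  tup3(int,int,either(int,nat)) =?= T3,  A =?= tup3(either(int,nat),nat,tup3(T3,T3,int)).
Delete trivial equation nat =?= nat.
Bind T3 := tup3(int,int,either(int,nat)); substituting into the remaining equation gives: A =?= tup3(either(int,nat),nat,tup3(tup3(int,int,either(int,nat)),tup3(int,int,either(int,nat)),int)).
Bind A := tup3(either(int,nat),nat,tup3(tup3(int,int,either(int,nat)),tup3(int,int,either(int,nat)),int)).
MGU = { T2 := either(int,nat), T3 := tup3(int,int,either(int,nat)), A := tup3(either(int,nat),nat,tup3(tup3(int,int,either(int,nat)),tup3(int,int,either(int,nat)),int)) }, so T3 := tup3(int,int,either(int,nat)).

tup3(int,int,either(int,nat))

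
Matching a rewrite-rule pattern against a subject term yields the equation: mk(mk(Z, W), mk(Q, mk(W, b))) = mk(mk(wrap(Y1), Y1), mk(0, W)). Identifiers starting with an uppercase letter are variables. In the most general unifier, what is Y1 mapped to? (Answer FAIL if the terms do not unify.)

Decompose mk/2: mk(Z, W) = mk(wrap(Y1), Y1),  mk(Q, mk(W, b)) = mk(0, W).
Decompose mk/2: Z = wrap(Y1),  W = Y1.
Bind Z := wrap(Y1); no other remaining equation mentions Z.
Bind W := Y1; substituting into the remaining equation gives: mk(Q, mk(Y1, b)) = mk(0, Y1).
Decompose mk/2: Q = 0,  mk(Y1, b) = Y1.
Bind Q := 0; no other remaining equation mentions Q.
Occurs check fails: Y1 occurs in mk(Y1, b); the equation Y1 = mk(Y1, b) has no finite solution.

FAIL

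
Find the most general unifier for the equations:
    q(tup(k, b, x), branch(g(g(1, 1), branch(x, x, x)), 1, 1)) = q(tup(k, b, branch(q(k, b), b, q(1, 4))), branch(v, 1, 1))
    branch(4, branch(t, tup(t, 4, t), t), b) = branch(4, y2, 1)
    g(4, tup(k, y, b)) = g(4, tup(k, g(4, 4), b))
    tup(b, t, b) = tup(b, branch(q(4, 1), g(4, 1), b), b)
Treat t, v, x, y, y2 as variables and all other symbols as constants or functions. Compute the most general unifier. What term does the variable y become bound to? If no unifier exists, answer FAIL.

Decompose q/2: tup(k, b, x) = tup(k, b, branch(q(k, b), b, q(1, 4))),  branch(g(g(1, 1), branch(x, x, x)), 1, 1) = branch(v, 1, 1).
Decompose tup/3: k = k,  b = b,  x = branch(q(k, b), b, q(1, 4)).
Delete trivial equation k = k.
Delete trivial equation b = b.
Bind x := branch(q(k, b), b, q(1, 4)); substituting into the one remaining equation that mentions x gives: branch(g(g(1, 1), branch(branch(q(k, b), b, q(1, 4)), branch(q(k, b), b, q(1, 4)), branch(q(k, b), b, q(1, 4)))), 1, 1) = branch(v, 1, 1).
Decompose branch/3: g(g(1, 1), branch(branch(q(k, b), b, q(1, 4)), branch(q(k, b), b, q(1, 4)), branch(q(k, b), b, q(1, 4)))) = v,  1 = 1,  1 = 1.
Bind v := g(g(1, 1), branch(branch(q(k, b), b, q(1, 4)), branch(q(k, b), b, q(1, 4)), branch(q(k, b), b, q(1, 4)))); no other remaining equation mentions v.
Delete trivial equation 1 = 1.
Delete trivial equation 1 = 1.
Decompose branch/3: 4 = 4,  branch(t, tup(t, 4, t), t) = y2,  b = 1.
Delete trivial equation 4 = 4.
Bind y2 := branch(t, tup(t, 4, t), t); no other remaining equation mentions y2.
Clash: constants b and 1 differ; no unifier exists.

FAIL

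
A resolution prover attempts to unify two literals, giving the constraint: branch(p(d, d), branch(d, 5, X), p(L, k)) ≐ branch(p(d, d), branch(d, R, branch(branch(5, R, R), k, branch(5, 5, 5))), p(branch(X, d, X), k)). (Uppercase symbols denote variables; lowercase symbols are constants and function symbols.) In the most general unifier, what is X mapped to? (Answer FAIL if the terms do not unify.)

Decompose branch/3: p(d, d) ≐ p(d, d),  branch(d, 5, X) ≐ branch(d, R, branch(branch(5, R, R), k, branch(5, 5, 5))),  p(L, k) ≐ p(branch(X, d, X), k).
Delete trivial equation p(d, d) ≐ p(d, d).
Decompose branch/3: d ≐ d,  5 ≐ R,  X ≐ branch(branch(5, R, R), k, branch(5, 5, 5)).
Delete trivial equation d ≐ d.
Bind R := 5; substituting into the one remaining equation that mentions R gives: X ≐ branch(branch(5, 5, 5), k, branch(5, 5, 5)).
Bind X := branch(branch(5, 5, 5), k, branch(5, 5, 5)); substituting into the remaining equation gives: p(L, k) ≐ p(branch(branch(branch(5, 5, 5), k, branch(5, 5, 5)), d, branch(branch(5, 5, 5), k, branch(5, 5, 5))), k).
Decompose p/2: L ≐ branch(branch(branch(5, 5, 5), k, branch(5, 5, 5)), d, branch(branch(5, 5, 5), k, branch(5, 5, 5))),  k ≐ k.
Bind L := branch(branch(branch(5, 5, 5), k, branch(5, 5, 5)), d, branch(branch(5, 5, 5), k, branch(5, 5, 5))); no other remaining equation mentions L.
Delete trivial equation k ≐ k.
MGU = { R := 5, X := branch(branch(5, 5, 5), k, branch(5, 5, 5)), L := branch(branch(branch(5, 5, 5), k, branch(5, 5, 5)), d, branch(branch(5, 5, 5), k, branch(5, 5, 5))) }, so X := branch(branch(5, 5, 5), k, branch(5, 5, 5)).

branch(branch(5, 5, 5), k, branch(5, 5, 5))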